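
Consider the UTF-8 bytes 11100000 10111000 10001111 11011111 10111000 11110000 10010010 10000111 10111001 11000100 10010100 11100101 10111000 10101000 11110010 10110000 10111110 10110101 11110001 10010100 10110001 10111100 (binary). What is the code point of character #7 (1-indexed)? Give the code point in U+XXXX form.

Offset 0: leading byte 0xE0 = 11100000 → 3-byte char #1 = E0 B8 8F.
Offset 3: leading byte 0xDF = 11011111 → 2-byte char #2 = DF B8.
Offset 5: leading byte 0xF0 = 11110000 → 4-byte char #3 = F0 92 87 B9.
Offset 9: leading byte 0xC4 = 11000100 → 2-byte char #4 = C4 94.
Offset 11: leading byte 0xE5 = 11100101 → 3-byte char #5 = E5 B8 A8.
Offset 14: leading byte 0xF2 = 11110010 → 4-byte char #6 = F2 B0 BE B5.
Offset 18: leading byte 0xF1 = 11110001 → 4-byte char #7 = F1 94 B1 BC.
Leading byte 0xF1 = 11110001 matches 11110xxx → 4-byte sequence.
Byte 1: 0xF1 = 11110001, payload 001 (3 bits).
Byte 2: 0x94 = 10010100 (10xxxxxx ✓), payload 010100.
Byte 3: 0xB1 = 10110001 (10xxxxxx ✓), payload 110001.
Byte 4: 0xBC = 10111100 (10xxxxxx ✓), payload 111100.
Concatenate: 001010100110001111100 = 0x54C7C (21 bits → U+54C7C).

U+54C7C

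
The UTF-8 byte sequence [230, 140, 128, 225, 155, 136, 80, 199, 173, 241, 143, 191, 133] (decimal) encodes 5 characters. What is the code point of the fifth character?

Offset 0: leading byte 0xE6 = 11100110 → 3-byte char #1 = E6 8C 80.
Offset 3: leading byte 0xE1 = 11100001 → 3-byte char #2 = E1 9B 88.
Offset 6: leading byte 0x50 = 01010000 → 1-byte char #3 = 50.
Offset 7: leading byte 0xC7 = 11000111 → 2-byte char #4 = C7 AD.
Offset 9: leading byte 0xF1 = 11110001 → 4-byte char #5 = F1 8F BF 85.
Leading byte 0xF1 = 11110001 matches 11110xxx → 4-byte sequence.
Byte 1: 0xF1 = 11110001, payload 001 (3 bits).
Byte 2: 0x8F = 10001111 (10xxxxxx ✓), payload 001111.
Byte 3: 0xBF = 10111111 (10xxxxxx ✓), payload 111111.
Byte 4: 0x85 = 10000101 (10xxxxxx ✓), payload 000101.
Concatenate: 001001111111111000101 = 0x4FFC5 (21 bits → U+4FFC5).

U+4FFC5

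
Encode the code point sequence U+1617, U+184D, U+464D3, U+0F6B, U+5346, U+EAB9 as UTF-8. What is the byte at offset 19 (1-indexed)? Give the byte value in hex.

0xB9

1-indexed offset 19 is 0-indexed offset 18.
U+1617 → 3-byte form E1 98 97 at offsets 0–2.
U+184D → 3-byte form E1 A1 8D at offsets 3–5.
U+464D3 → 4-byte form F1 86 93 93 at offsets 6–9.
U+0F6B → 3-byte form E0 BD AB at offsets 10–12.
U+5346 → 3-byte form E5 8D 86 at offsets 13–15.
U+EAB9 → 3-byte form EE AA B9 at offsets 16–18.
Offset 18 falls in char 6's range; it's byte 3 of EE AA B9 = 0xB9.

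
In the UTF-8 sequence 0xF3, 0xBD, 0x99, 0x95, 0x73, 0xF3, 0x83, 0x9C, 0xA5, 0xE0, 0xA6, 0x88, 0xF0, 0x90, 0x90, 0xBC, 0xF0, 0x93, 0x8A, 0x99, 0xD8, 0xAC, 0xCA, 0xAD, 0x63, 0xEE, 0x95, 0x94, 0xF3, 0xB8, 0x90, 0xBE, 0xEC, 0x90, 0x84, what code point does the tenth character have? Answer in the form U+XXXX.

Offset 0: leading byte 0xF3 = 11110011 → 4-byte char #1 = F3 BD 99 95.
Offset 4: leading byte 0x73 = 01110011 → 1-byte char #2 = 73.
Offset 5: leading byte 0xF3 = 11110011 → 4-byte char #3 = F3 83 9C A5.
Offset 9: leading byte 0xE0 = 11100000 → 3-byte char #4 = E0 A6 88.
Offset 12: leading byte 0xF0 = 11110000 → 4-byte char #5 = F0 90 90 BC.
Offset 16: leading byte 0xF0 = 11110000 → 4-byte char #6 = F0 93 8A 99.
Offset 20: leading byte 0xD8 = 11011000 → 2-byte char #7 = D8 AC.
Offset 22: leading byte 0xCA = 11001010 → 2-byte char #8 = CA AD.
Offset 24: leading byte 0x63 = 01100011 → 1-byte char #9 = 63.
Offset 25: leading byte 0xEE = 11101110 → 3-byte char #10 = EE 95 94.
Leading byte 0xEE = 11101110 matches 1110xxxx → 3-byte sequence.
Byte 1: 0xEE = 11101110, payload 1110 (4 bits).
Byte 2: 0x95 = 10010101 (10xxxxxx ✓), payload 010101.
Byte 3: 0x94 = 10010100 (10xxxxxx ✓), payload 010100.
Concatenate: 1110010101010100 = 0xE554 (16 bits → U+E554).

U+E554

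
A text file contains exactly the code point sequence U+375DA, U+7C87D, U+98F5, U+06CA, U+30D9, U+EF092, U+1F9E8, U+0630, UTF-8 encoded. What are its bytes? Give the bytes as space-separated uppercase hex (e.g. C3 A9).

U+375DA: 4-byte form → F0 B7 97 9A.
U+7C87D: 4-byte form → F1 BC A1 BD.
U+98F5: 3-byte form → E9 A3 B5.
U+06CA: 2-byte form → DB 8A.
U+30D9: 3-byte form → E3 83 99.
U+EF092: 4-byte form → F3 AF 82 92.
U+1F9E8: 4-byte form → F0 9F A7 A8.
U+0630: 2-byte form → D8 B0.
Concatenated (26 bytes): F0 B7 97 9A F1 BC A1 BD E9 A3 B5 DB 8A E3 83 99 F3 AF 82 92 F0 9F A7 A8 D8 B0.

F0 B7 97 9A F1 BC A1 BD E9 A3 B5 DB 8A E3 83 99 F3 AF 82 92 F0 9F A7 A8 D8 B0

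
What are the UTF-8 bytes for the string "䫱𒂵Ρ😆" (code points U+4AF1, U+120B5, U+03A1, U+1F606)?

E4 AB B1 F0 92 82 B5 CE A1 F0 9F 98 86

U+4AF1: 3-byte form → E4 AB B1.
U+120B5: 4-byte form → F0 92 82 B5.
U+03A1: 2-byte form → CE A1.
U+1F606: 4-byte form → F0 9F 98 86.
Concatenated (13 bytes): E4 AB B1 F0 92 82 B5 CE A1 F0 9F 98 86.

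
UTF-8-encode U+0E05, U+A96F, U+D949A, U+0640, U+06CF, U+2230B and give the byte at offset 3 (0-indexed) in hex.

0xEA

U+0E05 → 3-byte form E0 B8 85 at offsets 0–2.
U+A96F → 3-byte form EA A5 AF at offsets 3–5.
Offset 3 falls in char 2's range; it's byte 1 of EA A5 AF = 0xEA.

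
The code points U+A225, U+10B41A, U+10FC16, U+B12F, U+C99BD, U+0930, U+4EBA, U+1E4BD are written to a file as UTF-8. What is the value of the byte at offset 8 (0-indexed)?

U+A225 → 3-byte form EA 88 A5 at offsets 0–2.
U+10B41A → 4-byte form F4 8B 90 9A at offsets 3–6.
U+10FC16 → 4-byte form F4 8F B0 96 at offsets 7–10.
Offset 8 falls in char 3's range; it's byte 2 of F4 8F B0 96 = 0x8F.

0x8F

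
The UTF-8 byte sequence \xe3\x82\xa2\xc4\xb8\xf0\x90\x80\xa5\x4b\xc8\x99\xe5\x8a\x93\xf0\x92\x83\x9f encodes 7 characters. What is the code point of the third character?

Offset 0: leading byte 0xE3 = 11100011 → 3-byte char #1 = E3 82 A2.
Offset 3: leading byte 0xC4 = 11000100 → 2-byte char #2 = C4 B8.
Offset 5: leading byte 0xF0 = 11110000 → 4-byte char #3 = F0 90 80 A5.
Leading byte 0xF0 = 11110000 matches 11110xxx → 4-byte sequence.
Byte 1: 0xF0 = 11110000, payload 000 (3 bits).
Byte 2: 0x90 = 10010000 (10xxxxxx ✓), payload 010000.
Byte 3: 0x80 = 10000000 (10xxxxxx ✓), payload 000000.
Byte 4: 0xA5 = 10100101 (10xxxxxx ✓), payload 100101.
Concatenate: 000010000000000100101 = 0x10025 (21 bits → U+10025).

U+10025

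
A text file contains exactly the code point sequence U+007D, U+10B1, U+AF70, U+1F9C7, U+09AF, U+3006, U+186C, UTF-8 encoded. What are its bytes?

U+007D: 1-byte form → 7D.
U+10B1: 3-byte form → E1 82 B1.
U+AF70: 3-byte form → EA BD B0.
U+1F9C7: 4-byte form → F0 9F A7 87.
U+09AF: 3-byte form → E0 A6 AF.
U+3006: 3-byte form → E3 80 86.
U+186C: 3-byte form → E1 A1 AC.
Concatenated (20 bytes): 7D E1 82 B1 EA BD B0 F0 9F A7 87 E0 A6 AF E3 80 86 E1 A1 AC.

7D E1 82 B1 EA BD B0 F0 9F A7 87 E0 A6 AF E3 80 86 E1 A1 AC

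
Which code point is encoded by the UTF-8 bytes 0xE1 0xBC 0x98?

Leading byte 0xE1 = 11100001 matches 1110xxxx → 3-byte sequence.
Byte 1: 0xE1 = 11100001, payload 0001 (4 bits).
Byte 2: 0xBC = 10111100 (10xxxxxx ✓), payload 111100.
Byte 3: 0x98 = 10011000 (10xxxxxx ✓), payload 011000.
Concatenate: 0001111100011000 = 0x1F18 (16 bits → U+1F18).

U+1F18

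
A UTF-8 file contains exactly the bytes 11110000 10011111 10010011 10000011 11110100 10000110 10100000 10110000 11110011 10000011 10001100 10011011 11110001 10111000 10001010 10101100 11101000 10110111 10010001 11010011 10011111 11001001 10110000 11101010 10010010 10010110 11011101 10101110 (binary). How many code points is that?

Byte at offset 0: 0xF0 = 11110000 → 4-byte char (#1). Advance 4.
Byte at offset 4: 0xF4 = 11110100 → 4-byte char (#2). Advance 4.
Byte at offset 8: 0xF3 = 11110011 → 4-byte char (#3). Advance 4.
Byte at offset 12: 0xF1 = 11110001 → 4-byte char (#4). Advance 4.
Byte at offset 16: 0xE8 = 11101000 → 3-byte char (#5). Advance 3.
Byte at offset 19: 0xD3 = 11010011 → 2-byte char (#6). Advance 2.
Byte at offset 21: 0xC9 = 11001001 → 2-byte char (#7). Advance 2.
Byte at offset 23: 0xEA = 11101010 → 3-byte char (#8). Advance 3.
Byte at offset 26: 0xDD = 11011101 → 2-byte char (#9). Advance 2.
Reached end at offset 28 after 9 code points.

9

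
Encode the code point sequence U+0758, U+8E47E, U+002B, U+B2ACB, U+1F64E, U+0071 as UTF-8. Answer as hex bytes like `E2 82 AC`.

DD 98 F2 8E 91 BE 2B F2 B2 AB 8B F0 9F 99 8E 71

U+0758: 2-byte form → DD 98.
U+8E47E: 4-byte form → F2 8E 91 BE.
U+002B: 1-byte form → 2B.
U+B2ACB: 4-byte form → F2 B2 AB 8B.
U+1F64E: 4-byte form → F0 9F 99 8E.
U+0071: 1-byte form → 71.
Concatenated (16 bytes): DD 98 F2 8E 91 BE 2B F2 B2 AB 8B F0 9F 99 8E 71.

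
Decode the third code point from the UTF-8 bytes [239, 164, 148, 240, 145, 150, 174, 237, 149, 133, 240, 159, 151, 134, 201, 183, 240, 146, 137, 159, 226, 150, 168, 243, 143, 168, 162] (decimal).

Offset 0: leading byte 0xEF = 11101111 → 3-byte char #1 = EF A4 94.
Offset 3: leading byte 0xF0 = 11110000 → 4-byte char #2 = F0 91 96 AE.
Offset 7: leading byte 0xED = 11101101 → 3-byte char #3 = ED 95 85.
Leading byte 0xED = 11101101 matches 1110xxxx → 3-byte sequence.
Byte 1: 0xED = 11101101, payload 1101 (4 bits).
Byte 2: 0x95 = 10010101 (10xxxxxx ✓), payload 010101.
Byte 3: 0x85 = 10000101 (10xxxxxx ✓), payload 000101.
Concatenate: 1101010101000101 = 0xD545 (16 bits → U+D545).

U+D545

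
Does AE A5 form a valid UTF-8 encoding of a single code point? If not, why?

invalid (continuation byte with no leading byte)

Byte 0xAE = 10101110 has the form 10xxxxxx — a continuation byte — but there is no preceding leading byte.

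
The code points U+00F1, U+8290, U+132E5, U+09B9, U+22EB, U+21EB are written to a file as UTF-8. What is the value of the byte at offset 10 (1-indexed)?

0xE0

1-indexed offset 10 is 0-indexed offset 9.
U+00F1 → 2-byte form C3 B1 at offsets 0–1.
U+8290 → 3-byte form E8 8A 90 at offsets 2–4.
U+132E5 → 4-byte form F0 93 8B A5 at offsets 5–8.
U+09B9 → 3-byte form E0 A6 B9 at offsets 9–11.
Offset 9 falls in char 4's range; it's byte 1 of E0 A6 B9 = 0xE0.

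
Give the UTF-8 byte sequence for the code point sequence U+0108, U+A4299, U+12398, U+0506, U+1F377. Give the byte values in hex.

U+0108: 2-byte form → C4 88.
U+A4299: 4-byte form → F2 A4 8A 99.
U+12398: 4-byte form → F0 92 8E 98.
U+0506: 2-byte form → D4 86.
U+1F377: 4-byte form → F0 9F 8D B7.
Concatenated (16 bytes): C4 88 F2 A4 8A 99 F0 92 8E 98 D4 86 F0 9F 8D B7.

C4 88 F2 A4 8A 99 F0 92 8E 98 D4 86 F0 9F 8D B7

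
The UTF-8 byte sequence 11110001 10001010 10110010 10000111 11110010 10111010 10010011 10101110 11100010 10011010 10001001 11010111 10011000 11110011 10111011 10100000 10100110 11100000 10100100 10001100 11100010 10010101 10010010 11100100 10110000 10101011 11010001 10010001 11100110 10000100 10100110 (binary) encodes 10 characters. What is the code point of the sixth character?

Offset 0: leading byte 0xF1 = 11110001 → 4-byte char #1 = F1 8A B2 87.
Offset 4: leading byte 0xF2 = 11110010 → 4-byte char #2 = F2 BA 93 AE.
Offset 8: leading byte 0xE2 = 11100010 → 3-byte char #3 = E2 9A 89.
Offset 11: leading byte 0xD7 = 11010111 → 2-byte char #4 = D7 98.
Offset 13: leading byte 0xF3 = 11110011 → 4-byte char #5 = F3 BB A0 A6.
Offset 17: leading byte 0xE0 = 11100000 → 3-byte char #6 = E0 A4 8C.
Leading byte 0xE0 = 11100000 matches 1110xxxx → 3-byte sequence.
Byte 1: 0xE0 = 11100000, payload 0000 (4 bits).
Byte 2: 0xA4 = 10100100 (10xxxxxx ✓), payload 100100.
Byte 3: 0x8C = 10001100 (10xxxxxx ✓), payload 001100.
Concatenate: 0000100100001100 = 0x90C (16 bits → U+090C).

U+090C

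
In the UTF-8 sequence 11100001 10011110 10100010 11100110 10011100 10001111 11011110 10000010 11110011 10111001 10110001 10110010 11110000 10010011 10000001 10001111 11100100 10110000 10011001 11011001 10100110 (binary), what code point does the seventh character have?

Offset 0: leading byte 0xE1 = 11100001 → 3-byte char #1 = E1 9E A2.
Offset 3: leading byte 0xE6 = 11100110 → 3-byte char #2 = E6 9C 8F.
Offset 6: leading byte 0xDE = 11011110 → 2-byte char #3 = DE 82.
Offset 8: leading byte 0xF3 = 11110011 → 4-byte char #4 = F3 B9 B1 B2.
Offset 12: leading byte 0xF0 = 11110000 → 4-byte char #5 = F0 93 81 8F.
Offset 16: leading byte 0xE4 = 11100100 → 3-byte char #6 = E4 B0 99.
Offset 19: leading byte 0xD9 = 11011001 → 2-byte char #7 = D9 A6.
Leading byte 0xD9 = 11011001 matches 110xxxxx → 2-byte sequence.
Byte 1: 0xD9 = 11011001, payload 11001 (5 bits).
Byte 2: 0xA6 = 10100110 (10xxxxxx ✓), payload 100110.
Concatenate: 11001100110 = 0x666 (11 bits → U+0666).

U+0666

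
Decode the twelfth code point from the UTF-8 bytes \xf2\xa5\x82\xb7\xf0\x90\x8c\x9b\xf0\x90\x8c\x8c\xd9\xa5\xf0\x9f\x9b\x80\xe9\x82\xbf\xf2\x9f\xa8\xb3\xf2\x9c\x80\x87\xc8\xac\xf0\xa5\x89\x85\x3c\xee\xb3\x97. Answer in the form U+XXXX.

U+ECD7

Offset 0: leading byte 0xF2 = 11110010 → 4-byte char #1 = F2 A5 82 B7.
Offset 4: leading byte 0xF0 = 11110000 → 4-byte char #2 = F0 90 8C 9B.
Offset 8: leading byte 0xF0 = 11110000 → 4-byte char #3 = F0 90 8C 8C.
Offset 12: leading byte 0xD9 = 11011001 → 2-byte char #4 = D9 A5.
Offset 14: leading byte 0xF0 = 11110000 → 4-byte char #5 = F0 9F 9B 80.
Offset 18: leading byte 0xE9 = 11101001 → 3-byte char #6 = E9 82 BF.
Offset 21: leading byte 0xF2 = 11110010 → 4-byte char #7 = F2 9F A8 B3.
Offset 25: leading byte 0xF2 = 11110010 → 4-byte char #8 = F2 9C 80 87.
Offset 29: leading byte 0xC8 = 11001000 → 2-byte char #9 = C8 AC.
Offset 31: leading byte 0xF0 = 11110000 → 4-byte char #10 = F0 A5 89 85.
Offset 35: leading byte 0x3C = 00111100 → 1-byte char #11 = 3C.
Offset 36: leading byte 0xEE = 11101110 → 3-byte char #12 = EE B3 97.
Leading byte 0xEE = 11101110 matches 1110xxxx → 3-byte sequence.
Byte 1: 0xEE = 11101110, payload 1110 (4 bits).
Byte 2: 0xB3 = 10110011 (10xxxxxx ✓), payload 110011.
Byte 3: 0x97 = 10010111 (10xxxxxx ✓), payload 010111.
Concatenate: 1110110011010111 = 0xECD7 (16 bits → U+ECD7).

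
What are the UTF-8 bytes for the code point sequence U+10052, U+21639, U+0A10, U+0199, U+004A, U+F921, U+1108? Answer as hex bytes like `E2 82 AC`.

F0 90 81 92 F0 A1 98 B9 E0 A8 90 C6 99 4A EF A4 A1 E1 84 88

U+10052: 4-byte form → F0 90 81 92.
U+21639: 4-byte form → F0 A1 98 B9.
U+0A10: 3-byte form → E0 A8 90.
U+0199: 2-byte form → C6 99.
U+004A: 1-byte form → 4A.
U+F921: 3-byte form → EF A4 A1.
U+1108: 3-byte form → E1 84 88.
Concatenated (20 bytes): F0 90 81 92 F0 A1 98 B9 E0 A8 90 C6 99 4A EF A4 A1 E1 84 88.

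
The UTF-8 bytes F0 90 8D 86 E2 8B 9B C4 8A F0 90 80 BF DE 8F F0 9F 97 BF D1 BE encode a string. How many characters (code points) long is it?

Byte at offset 0: 0xF0 = 11110000 → 4-byte char (#1). Advance 4.
Byte at offset 4: 0xE2 = 11100010 → 3-byte char (#2). Advance 3.
Byte at offset 7: 0xC4 = 11000100 → 2-byte char (#3). Advance 2.
Byte at offset 9: 0xF0 = 11110000 → 4-byte char (#4). Advance 4.
Byte at offset 13: 0xDE = 11011110 → 2-byte char (#5). Advance 2.
Byte at offset 15: 0xF0 = 11110000 → 4-byte char (#6). Advance 4.
Byte at offset 19: 0xD1 = 11010001 → 2-byte char (#7). Advance 2.
Reached end at offset 21 after 7 code points.

7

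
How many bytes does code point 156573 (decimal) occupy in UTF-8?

4

U+2639D = 0x2639D. UTF-8 uses 1 byte below 0x80, 2 below 0x800, 3 below 0x10000, 4 up to 0x10FFFF. 0x2639D is in U+10000–U+10FFFF → 4 bytes.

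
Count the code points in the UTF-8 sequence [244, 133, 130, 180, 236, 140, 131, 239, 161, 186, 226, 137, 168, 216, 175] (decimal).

Byte at offset 0: 0xF4 = 11110100 → 4-byte char (#1). Advance 4.
Byte at offset 4: 0xEC = 11101100 → 3-byte char (#2). Advance 3.
Byte at offset 7: 0xEF = 11101111 → 3-byte char (#3). Advance 3.
Byte at offset 10: 0xE2 = 11100010 → 3-byte char (#4). Advance 3.
Byte at offset 13: 0xD8 = 11011000 → 2-byte char (#5). Advance 2.
Reached end at offset 15 after 5 code points.

5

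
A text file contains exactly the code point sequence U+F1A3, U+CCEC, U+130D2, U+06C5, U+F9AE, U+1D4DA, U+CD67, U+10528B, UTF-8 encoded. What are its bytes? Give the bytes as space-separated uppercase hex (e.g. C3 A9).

U+F1A3: 3-byte form → EF 86 A3.
U+CCEC: 3-byte form → EC B3 AC.
U+130D2: 4-byte form → F0 93 83 92.
U+06C5: 2-byte form → DB 85.
U+F9AE: 3-byte form → EF A6 AE.
U+1D4DA: 4-byte form → F0 9D 93 9A.
U+CD67: 3-byte form → EC B5 A7.
U+10528B: 4-byte form → F4 85 8A 8B.
Concatenated (26 bytes): EF 86 A3 EC B3 AC F0 93 83 92 DB 85 EF A6 AE F0 9D 93 9A EC B5 A7 F4 85 8A 8B.

EF 86 A3 EC B3 AC F0 93 83 92 DB 85 EF A6 AE F0 9D 93 9A EC B5 A7 F4 85 8A 8B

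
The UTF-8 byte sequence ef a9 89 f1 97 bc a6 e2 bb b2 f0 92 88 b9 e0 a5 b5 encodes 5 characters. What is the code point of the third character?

Offset 0: leading byte 0xEF = 11101111 → 3-byte char #1 = EF A9 89.
Offset 3: leading byte 0xF1 = 11110001 → 4-byte char #2 = F1 97 BC A6.
Offset 7: leading byte 0xE2 = 11100010 → 3-byte char #3 = E2 BB B2.
Leading byte 0xE2 = 11100010 matches 1110xxxx → 3-byte sequence.
Byte 1: 0xE2 = 11100010, payload 0010 (4 bits).
Byte 2: 0xBB = 10111011 (10xxxxxx ✓), payload 111011.
Byte 3: 0xB2 = 10110010 (10xxxxxx ✓), payload 110010.
Concatenate: 0010111011110010 = 0x2EF2 (16 bits → U+2EF2).

U+2EF2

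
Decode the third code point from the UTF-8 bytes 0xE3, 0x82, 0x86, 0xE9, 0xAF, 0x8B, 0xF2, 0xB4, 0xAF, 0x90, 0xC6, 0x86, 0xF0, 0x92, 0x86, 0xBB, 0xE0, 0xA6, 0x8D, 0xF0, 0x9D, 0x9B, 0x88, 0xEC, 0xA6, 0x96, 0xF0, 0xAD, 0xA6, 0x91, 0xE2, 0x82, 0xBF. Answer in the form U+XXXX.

U+B4BD0

Offset 0: leading byte 0xE3 = 11100011 → 3-byte char #1 = E3 82 86.
Offset 3: leading byte 0xE9 = 11101001 → 3-byte char #2 = E9 AF 8B.
Offset 6: leading byte 0xF2 = 11110010 → 4-byte char #3 = F2 B4 AF 90.
Leading byte 0xF2 = 11110010 matches 11110xxx → 4-byte sequence.
Byte 1: 0xF2 = 11110010, payload 010 (3 bits).
Byte 2: 0xB4 = 10110100 (10xxxxxx ✓), payload 110100.
Byte 3: 0xAF = 10101111 (10xxxxxx ✓), payload 101111.
Byte 4: 0x90 = 10010000 (10xxxxxx ✓), payload 010000.
Concatenate: 010110100101111010000 = 0xB4BD0 (21 bits → U+B4BD0).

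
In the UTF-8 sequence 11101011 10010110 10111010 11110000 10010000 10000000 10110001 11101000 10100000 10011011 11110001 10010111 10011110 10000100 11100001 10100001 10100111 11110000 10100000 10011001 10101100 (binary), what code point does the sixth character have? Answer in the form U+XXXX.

U+2066C

Offset 0: leading byte 0xEB = 11101011 → 3-byte char #1 = EB 96 BA.
Offset 3: leading byte 0xF0 = 11110000 → 4-byte char #2 = F0 90 80 B1.
Offset 7: leading byte 0xE8 = 11101000 → 3-byte char #3 = E8 A0 9B.
Offset 10: leading byte 0xF1 = 11110001 → 4-byte char #4 = F1 97 9E 84.
Offset 14: leading byte 0xE1 = 11100001 → 3-byte char #5 = E1 A1 A7.
Offset 17: leading byte 0xF0 = 11110000 → 4-byte char #6 = F0 A0 99 AC.
Leading byte 0xF0 = 11110000 matches 11110xxx → 4-byte sequence.
Byte 1: 0xF0 = 11110000, payload 000 (3 bits).
Byte 2: 0xA0 = 10100000 (10xxxxxx ✓), payload 100000.
Byte 3: 0x99 = 10011001 (10xxxxxx ✓), payload 011001.
Byte 4: 0xAC = 10101100 (10xxxxxx ✓), payload 101100.
Concatenate: 000100000011001101100 = 0x2066C (21 bits → U+2066C).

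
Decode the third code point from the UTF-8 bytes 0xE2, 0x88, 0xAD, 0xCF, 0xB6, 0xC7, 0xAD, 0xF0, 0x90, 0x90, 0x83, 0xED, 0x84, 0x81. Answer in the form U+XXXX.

U+01ED

Offset 0: leading byte 0xE2 = 11100010 → 3-byte char #1 = E2 88 AD.
Offset 3: leading byte 0xCF = 11001111 → 2-byte char #2 = CF B6.
Offset 5: leading byte 0xC7 = 11000111 → 2-byte char #3 = C7 AD.
Leading byte 0xC7 = 11000111 matches 110xxxxx → 2-byte sequence.
Byte 1: 0xC7 = 11000111, payload 00111 (5 bits).
Byte 2: 0xAD = 10101101 (10xxxxxx ✓), payload 101101.
Concatenate: 00111101101 = 0x1ED (11 bits → U+01ED).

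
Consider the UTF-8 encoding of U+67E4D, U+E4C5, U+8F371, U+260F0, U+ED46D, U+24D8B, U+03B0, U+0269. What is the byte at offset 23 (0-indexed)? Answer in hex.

U+67E4D → 4-byte form F1 A7 B9 8D at offsets 0–3.
U+E4C5 → 3-byte form EE 93 85 at offsets 4–6.
U+8F371 → 4-byte form F2 8F 8D B1 at offsets 7–10.
U+260F0 → 4-byte form F0 A6 83 B0 at offsets 11–14.
U+ED46D → 4-byte form F3 AD 91 AD at offsets 15–18.
U+24D8B → 4-byte form F0 A4 B6 8B at offsets 19–22.
U+03B0 → 2-byte form CE B0 at offsets 23–24.
Offset 23 falls in char 7's range; it's byte 1 of CE B0 = 0xCE.

0xCE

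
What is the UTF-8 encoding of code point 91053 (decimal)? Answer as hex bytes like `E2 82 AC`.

U+163AD = 0x163AD = 91053 decimal. In range U+10000–U+10FFFF → 4-byte form: 11110xxx 10xxxxxx 10xxxxxx 10xxxxxx.
Binary (21 bits): 000010110001110101101.
Split 3+6+6+6: 000 | 010110 | 001110 | 101101.
Byte 1: 11110000 = 0xF0.
Byte 2: 10010110 = 0x96.
Byte 3: 10001110 = 0x8E.
Byte 4: 10101101 = 0xAD.

F0 96 8E AD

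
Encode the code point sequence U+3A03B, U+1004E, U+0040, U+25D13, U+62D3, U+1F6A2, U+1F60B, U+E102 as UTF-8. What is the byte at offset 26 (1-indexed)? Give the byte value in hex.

0x84

1-indexed offset 26 is 0-indexed offset 25.
U+3A03B → 4-byte form F0 BA 80 BB at offsets 0–3.
U+1004E → 4-byte form F0 90 81 8E at offsets 4–7.
U+0040 → 1-byte form 40 at offsets 8–8.
U+25D13 → 4-byte form F0 A5 B4 93 at offsets 9–12.
U+62D3 → 3-byte form E6 8B 93 at offsets 13–15.
U+1F6A2 → 4-byte form F0 9F 9A A2 at offsets 16–19.
U+1F60B → 4-byte form F0 9F 98 8B at offsets 20–23.
U+E102 → 3-byte form EE 84 82 at offsets 24–26.
Offset 25 falls in char 8's range; it's byte 2 of EE 84 82 = 0x84.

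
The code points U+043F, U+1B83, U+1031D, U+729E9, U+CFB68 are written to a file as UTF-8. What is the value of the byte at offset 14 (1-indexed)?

1-indexed offset 14 is 0-indexed offset 13.
U+043F → 2-byte form D0 BF at offsets 0–1.
U+1B83 → 3-byte form E1 AE 83 at offsets 2–4.
U+1031D → 4-byte form F0 90 8C 9D at offsets 5–8.
U+729E9 → 4-byte form F1 B2 A7 A9 at offsets 9–12.
U+CFB68 → 4-byte form F3 8F AD A8 at offsets 13–16.
Offset 13 falls in char 5's range; it's byte 1 of F3 8F AD A8 = 0xF3.

0xF3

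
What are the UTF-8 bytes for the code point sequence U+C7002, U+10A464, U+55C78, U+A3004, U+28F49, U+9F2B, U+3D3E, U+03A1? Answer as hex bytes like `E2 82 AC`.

F3 87 80 82 F4 8A 91 A4 F1 95 B1 B8 F2 A3 80 84 F0 A8 BD 89 E9 BC AB E3 B4 BE CE A1

U+C7002: 4-byte form → F3 87 80 82.
U+10A464: 4-byte form → F4 8A 91 A4.
U+55C78: 4-byte form → F1 95 B1 B8.
U+A3004: 4-byte form → F2 A3 80 84.
U+28F49: 4-byte form → F0 A8 BD 89.
U+9F2B: 3-byte form → E9 BC AB.
U+3D3E: 3-byte form → E3 B4 BE.
U+03A1: 2-byte form → CE A1.
Concatenated (28 bytes): F3 87 80 82 F4 8A 91 A4 F1 95 B1 B8 F2 A3 80 84 F0 A8 BD 89 E9 BC AB E3 B4 BE CE A1.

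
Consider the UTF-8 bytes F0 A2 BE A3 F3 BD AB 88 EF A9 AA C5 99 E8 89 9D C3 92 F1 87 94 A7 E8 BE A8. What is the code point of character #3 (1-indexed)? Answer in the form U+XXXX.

Offset 0: leading byte 0xF0 = 11110000 → 4-byte char #1 = F0 A2 BE A3.
Offset 4: leading byte 0xF3 = 11110011 → 4-byte char #2 = F3 BD AB 88.
Offset 8: leading byte 0xEF = 11101111 → 3-byte char #3 = EF A9 AA.
Leading byte 0xEF = 11101111 matches 1110xxxx → 3-byte sequence.
Byte 1: 0xEF = 11101111, payload 1111 (4 bits).
Byte 2: 0xA9 = 10101001 (10xxxxxx ✓), payload 101001.
Byte 3: 0xAA = 10101010 (10xxxxxx ✓), payload 101010.
Concatenate: 1111101001101010 = 0xFA6A (16 bits → U+FA6A).

U+FA6A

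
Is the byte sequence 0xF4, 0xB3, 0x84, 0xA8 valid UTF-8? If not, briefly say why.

invalid (encodes a value above U+10FFFF)

Leading byte 0xF4 = 11110100 → 4-byte form.
Payload = 0x133128, which exceeds U+10FFFF, the maximum Unicode code point. (Leading bytes F5–FF, or F4 followed by ≥ 0x90, are invalid.)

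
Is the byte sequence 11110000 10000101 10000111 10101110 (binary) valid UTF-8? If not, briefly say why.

invalid (overlong encoding)

Leading byte 0xF0 = 11110000 → 4-byte form.
Continuation bytes all match 10xxxxxx. Payload decodes to 0x51EE.
But 0x51EE < 0x10000, the minimum for a 4-byte sequence — this is an overlong encoding.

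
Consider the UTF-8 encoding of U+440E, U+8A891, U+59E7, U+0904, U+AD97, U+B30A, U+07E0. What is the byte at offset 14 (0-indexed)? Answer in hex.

U+440E → 3-byte form E4 90 8E at offsets 0–2.
U+8A891 → 4-byte form F2 8A A2 91 at offsets 3–6.
U+59E7 → 3-byte form E5 A7 A7 at offsets 7–9.
U+0904 → 3-byte form E0 A4 84 at offsets 10–12.
U+AD97 → 3-byte form EA B6 97 at offsets 13–15.
Offset 14 falls in char 5's range; it's byte 2 of EA B6 97 = 0xB6.

0xB6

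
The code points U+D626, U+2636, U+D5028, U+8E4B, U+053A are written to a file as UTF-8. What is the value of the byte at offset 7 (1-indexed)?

1-indexed offset 7 is 0-indexed offset 6.
U+D626 → 3-byte form ED 98 A6 at offsets 0–2.
U+2636 → 3-byte form E2 98 B6 at offsets 3–5.
U+D5028 → 4-byte form F3 95 80 A8 at offsets 6–9.
Offset 6 falls in char 3's range; it's byte 1 of F3 95 80 A8 = 0xF3.

0xF3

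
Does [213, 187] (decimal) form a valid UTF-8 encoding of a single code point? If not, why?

Leading byte 0xD5 = 11010101 → 2-byte form.
Continuation bytes 0xBB=10111011 all match 10xxxxxx.
Decoded value 0x57B is ≥ 0x80 (shortest form) and not a surrogate.

valid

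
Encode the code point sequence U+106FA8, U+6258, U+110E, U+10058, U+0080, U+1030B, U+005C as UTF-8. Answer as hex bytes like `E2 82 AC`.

U+106FA8: 4-byte form → F4 86 BE A8.
U+6258: 3-byte form → E6 89 98.
U+110E: 3-byte form → E1 84 8E.
U+10058: 4-byte form → F0 90 81 98.
U+0080: 2-byte form → C2 80.
U+1030B: 4-byte form → F0 90 8C 8B.
U+005C: 1-byte form → 5C.
Concatenated (21 bytes): F4 86 BE A8 E6 89 98 E1 84 8E F0 90 81 98 C2 80 F0 90 8C 8B 5C.

F4 86 BE A8 E6 89 98 E1 84 8E F0 90 81 98 C2 80 F0 90 8C 8B 5C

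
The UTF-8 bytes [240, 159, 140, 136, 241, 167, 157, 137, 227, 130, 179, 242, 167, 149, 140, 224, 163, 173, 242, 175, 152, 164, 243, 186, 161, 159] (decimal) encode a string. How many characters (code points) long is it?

7

Byte at offset 0: 0xF0 = 11110000 → 4-byte char (#1). Advance 4.
Byte at offset 4: 0xF1 = 11110001 → 4-byte char (#2). Advance 4.
Byte at offset 8: 0xE3 = 11100011 → 3-byte char (#3). Advance 3.
Byte at offset 11: 0xF2 = 11110010 → 4-byte char (#4). Advance 4.
Byte at offset 15: 0xE0 = 11100000 → 3-byte char (#5). Advance 3.
Byte at offset 18: 0xF2 = 11110010 → 4-byte char (#6). Advance 4.
Byte at offset 22: 0xF3 = 11110011 → 4-byte char (#7). Advance 4.
Reached end at offset 26 after 7 code points.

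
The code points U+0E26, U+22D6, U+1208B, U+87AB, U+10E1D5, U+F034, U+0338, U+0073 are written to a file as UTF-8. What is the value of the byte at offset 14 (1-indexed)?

1-indexed offset 14 is 0-indexed offset 13.
U+0E26 → 3-byte form E0 B8 A6 at offsets 0–2.
U+22D6 → 3-byte form E2 8B 96 at offsets 3–5.
U+1208B → 4-byte form F0 92 82 8B at offsets 6–9.
U+87AB → 3-byte form E8 9E AB at offsets 10–12.
U+10E1D5 → 4-byte form F4 8E 87 95 at offsets 13–16.
Offset 13 falls in char 5's range; it's byte 1 of F4 8E 87 95 = 0xF4.

0xF4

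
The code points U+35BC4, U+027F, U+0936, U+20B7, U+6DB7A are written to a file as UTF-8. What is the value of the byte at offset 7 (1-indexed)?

0xE0

1-indexed offset 7 is 0-indexed offset 6.
U+35BC4 → 4-byte form F0 B5 AF 84 at offsets 0–3.
U+027F → 2-byte form C9 BF at offsets 4–5.
U+0936 → 3-byte form E0 A4 B6 at offsets 6–8.
Offset 6 falls in char 3's range; it's byte 1 of E0 A4 B6 = 0xE0.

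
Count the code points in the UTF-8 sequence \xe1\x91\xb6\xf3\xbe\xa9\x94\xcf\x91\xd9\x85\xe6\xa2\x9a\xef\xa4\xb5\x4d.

7

Byte at offset 0: 0xE1 = 11100001 → 3-byte char (#1). Advance 3.
Byte at offset 3: 0xF3 = 11110011 → 4-byte char (#2). Advance 4.
Byte at offset 7: 0xCF = 11001111 → 2-byte char (#3). Advance 2.
Byte at offset 9: 0xD9 = 11011001 → 2-byte char (#4). Advance 2.
Byte at offset 11: 0xE6 = 11100110 → 3-byte char (#5). Advance 3.
Byte at offset 14: 0xEF = 11101111 → 3-byte char (#6). Advance 3.
Byte at offset 17: 0x4D = 01001101 → 1-byte char (#7). Advance 1.
Reached end at offset 18 after 7 code points.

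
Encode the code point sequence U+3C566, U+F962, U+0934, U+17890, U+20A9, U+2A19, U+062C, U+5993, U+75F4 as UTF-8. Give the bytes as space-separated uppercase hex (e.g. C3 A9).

U+3C566: 4-byte form → F0 BC 95 A6.
U+F962: 3-byte form → EF A5 A2.
U+0934: 3-byte form → E0 A4 B4.
U+17890: 4-byte form → F0 97 A2 90.
U+20A9: 3-byte form → E2 82 A9.
U+2A19: 3-byte form → E2 A8 99.
U+062C: 2-byte form → D8 AC.
U+5993: 3-byte form → E5 A6 93.
U+75F4: 3-byte form → E7 97 B4.
Concatenated (28 bytes): F0 BC 95 A6 EF A5 A2 E0 A4 B4 F0 97 A2 90 E2 82 A9 E2 A8 99 D8 AC E5 A6 93 E7 97 B4.

F0 BC 95 A6 EF A5 A2 E0 A4 B4 F0 97 A2 90 E2 82 A9 E2 A8 99 D8 AC E5 A6 93 E7 97 B4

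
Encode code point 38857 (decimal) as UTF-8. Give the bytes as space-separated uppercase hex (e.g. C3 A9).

U+97C9 = 0x97C9 = 38857 decimal. In range U+0800–U+FFFF → 3-byte form: 1110xxxx 10xxxxxx 10xxxxxx.
Binary (16 bits): 1001011111001001.
Split 4+6+6: 1001 | 011111 | 001001.
Byte 1: 11101001 = 0xE9.
Byte 2: 10011111 = 0x9F.
Byte 3: 10001001 = 0x89.

E9 9F 89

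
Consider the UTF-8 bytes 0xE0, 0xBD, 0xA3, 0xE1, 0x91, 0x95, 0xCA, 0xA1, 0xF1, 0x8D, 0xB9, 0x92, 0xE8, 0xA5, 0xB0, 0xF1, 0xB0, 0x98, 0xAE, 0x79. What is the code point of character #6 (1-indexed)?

U+7062E

Offset 0: leading byte 0xE0 = 11100000 → 3-byte char #1 = E0 BD A3.
Offset 3: leading byte 0xE1 = 11100001 → 3-byte char #2 = E1 91 95.
Offset 6: leading byte 0xCA = 11001010 → 2-byte char #3 = CA A1.
Offset 8: leading byte 0xF1 = 11110001 → 4-byte char #4 = F1 8D B9 92.
Offset 12: leading byte 0xE8 = 11101000 → 3-byte char #5 = E8 A5 B0.
Offset 15: leading byte 0xF1 = 11110001 → 4-byte char #6 = F1 B0 98 AE.
Leading byte 0xF1 = 11110001 matches 11110xxx → 4-byte sequence.
Byte 1: 0xF1 = 11110001, payload 001 (3 bits).
Byte 2: 0xB0 = 10110000 (10xxxxxx ✓), payload 110000.
Byte 3: 0x98 = 10011000 (10xxxxxx ✓), payload 011000.
Byte 4: 0xAE = 10101110 (10xxxxxx ✓), payload 101110.
Concatenate: 001110000011000101110 = 0x7062E (21 bits → U+7062E).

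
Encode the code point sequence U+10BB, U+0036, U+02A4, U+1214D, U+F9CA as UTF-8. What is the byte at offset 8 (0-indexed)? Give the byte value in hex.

0x85

U+10BB → 3-byte form E1 82 BB at offsets 0–2.
U+0036 → 1-byte form 36 at offsets 3–3.
U+02A4 → 2-byte form CA A4 at offsets 4–5.
U+1214D → 4-byte form F0 92 85 8D at offsets 6–9.
Offset 8 falls in char 4's range; it's byte 3 of F0 92 85 8D = 0x85.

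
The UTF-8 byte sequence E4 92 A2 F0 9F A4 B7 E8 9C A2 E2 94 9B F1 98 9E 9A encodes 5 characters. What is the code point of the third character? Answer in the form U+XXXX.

U+8722

Offset 0: leading byte 0xE4 = 11100100 → 3-byte char #1 = E4 92 A2.
Offset 3: leading byte 0xF0 = 11110000 → 4-byte char #2 = F0 9F A4 B7.
Offset 7: leading byte 0xE8 = 11101000 → 3-byte char #3 = E8 9C A2.
Leading byte 0xE8 = 11101000 matches 1110xxxx → 3-byte sequence.
Byte 1: 0xE8 = 11101000, payload 1000 (4 bits).
Byte 2: 0x9C = 10011100 (10xxxxxx ✓), payload 011100.
Byte 3: 0xA2 = 10100010 (10xxxxxx ✓), payload 100010.
Concatenate: 1000011100100010 = 0x8722 (16 bits → U+8722).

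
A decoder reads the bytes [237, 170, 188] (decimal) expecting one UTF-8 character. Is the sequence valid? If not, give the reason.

Structurally a 3-byte sequence; payload = 0xDABC.
But 0xDABC is in U+D800–U+DFFF, the surrogate range. Surrogates are not Unicode scalar values and are forbidden in UTF-8.

invalid (encodes a surrogate (U+D800–U+DFFF))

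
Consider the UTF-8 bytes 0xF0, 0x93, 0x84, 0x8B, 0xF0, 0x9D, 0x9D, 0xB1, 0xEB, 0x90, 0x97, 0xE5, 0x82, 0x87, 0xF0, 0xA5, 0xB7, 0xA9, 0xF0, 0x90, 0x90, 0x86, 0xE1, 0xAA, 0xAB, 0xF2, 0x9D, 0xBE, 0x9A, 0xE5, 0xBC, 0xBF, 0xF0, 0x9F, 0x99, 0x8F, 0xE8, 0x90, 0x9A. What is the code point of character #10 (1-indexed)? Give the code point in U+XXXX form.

Offset 0: leading byte 0xF0 = 11110000 → 4-byte char #1 = F0 93 84 8B.
Offset 4: leading byte 0xF0 = 11110000 → 4-byte char #2 = F0 9D 9D B1.
Offset 8: leading byte 0xEB = 11101011 → 3-byte char #3 = EB 90 97.
Offset 11: leading byte 0xE5 = 11100101 → 3-byte char #4 = E5 82 87.
Offset 14: leading byte 0xF0 = 11110000 → 4-byte char #5 = F0 A5 B7 A9.
Offset 18: leading byte 0xF0 = 11110000 → 4-byte char #6 = F0 90 90 86.
Offset 22: leading byte 0xE1 = 11100001 → 3-byte char #7 = E1 AA AB.
Offset 25: leading byte 0xF2 = 11110010 → 4-byte char #8 = F2 9D BE 9A.
Offset 29: leading byte 0xE5 = 11100101 → 3-byte char #9 = E5 BC BF.
Offset 32: leading byte 0xF0 = 11110000 → 4-byte char #10 = F0 9F 99 8F.
Leading byte 0xF0 = 11110000 matches 11110xxx → 4-byte sequence.
Byte 1: 0xF0 = 11110000, payload 000 (3 bits).
Byte 2: 0x9F = 10011111 (10xxxxxx ✓), payload 011111.
Byte 3: 0x99 = 10011001 (10xxxxxx ✓), payload 011001.
Byte 4: 0x8F = 10001111 (10xxxxxx ✓), payload 001111.
Concatenate: 000011111011001001111 = 0x1F64F (21 bits → U+1F64F).

U+1F64F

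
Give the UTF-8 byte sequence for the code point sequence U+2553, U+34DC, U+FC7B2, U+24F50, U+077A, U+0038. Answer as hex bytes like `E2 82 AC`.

E2 95 93 E3 93 9C F3 BC 9E B2 F0 A4 BD 90 DD BA 38

U+2553: 3-byte form → E2 95 93.
U+34DC: 3-byte form → E3 93 9C.
U+FC7B2: 4-byte form → F3 BC 9E B2.
U+24F50: 4-byte form → F0 A4 BD 90.
U+077A: 2-byte form → DD BA.
U+0038: 1-byte form → 38.
Concatenated (17 bytes): E2 95 93 E3 93 9C F3 BC 9E B2 F0 A4 BD 90 DD BA 38.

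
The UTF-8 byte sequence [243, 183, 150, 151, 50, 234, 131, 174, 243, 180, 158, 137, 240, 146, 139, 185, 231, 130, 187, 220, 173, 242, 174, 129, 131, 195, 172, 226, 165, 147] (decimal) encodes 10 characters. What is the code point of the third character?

U+A0EE

Offset 0: leading byte 0xF3 = 11110011 → 4-byte char #1 = F3 B7 96 97.
Offset 4: leading byte 0x32 = 00110010 → 1-byte char #2 = 32.
Offset 5: leading byte 0xEA = 11101010 → 3-byte char #3 = EA 83 AE.
Leading byte 0xEA = 11101010 matches 1110xxxx → 3-byte sequence.
Byte 1: 0xEA = 11101010, payload 1010 (4 bits).
Byte 2: 0x83 = 10000011 (10xxxxxx ✓), payload 000011.
Byte 3: 0xAE = 10101110 (10xxxxxx ✓), payload 101110.
Concatenate: 1010000011101110 = 0xA0EE (16 bits → U+A0EE).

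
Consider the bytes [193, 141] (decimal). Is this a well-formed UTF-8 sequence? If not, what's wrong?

invalid (overlong encoding)

Leading byte 0xC1 = 11000001 → 2-byte form.
Continuation bytes all match 10xxxxxx. Payload decodes to 0x4D.
But 0x4D < 0x80, the minimum for a 2-byte sequence — this is an overlong encoding.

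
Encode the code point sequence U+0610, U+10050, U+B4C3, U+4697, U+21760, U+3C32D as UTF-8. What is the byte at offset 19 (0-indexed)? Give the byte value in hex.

U+0610 → 2-byte form D8 90 at offsets 0–1.
U+10050 → 4-byte form F0 90 81 90 at offsets 2–5.
U+B4C3 → 3-byte form EB 93 83 at offsets 6–8.
U+4697 → 3-byte form E4 9A 97 at offsets 9–11.
U+21760 → 4-byte form F0 A1 9D A0 at offsets 12–15.
U+3C32D → 4-byte form F0 BC 8C AD at offsets 16–19.
Offset 19 falls in char 6's range; it's byte 4 of F0 BC 8C AD = 0xAD.

0xAD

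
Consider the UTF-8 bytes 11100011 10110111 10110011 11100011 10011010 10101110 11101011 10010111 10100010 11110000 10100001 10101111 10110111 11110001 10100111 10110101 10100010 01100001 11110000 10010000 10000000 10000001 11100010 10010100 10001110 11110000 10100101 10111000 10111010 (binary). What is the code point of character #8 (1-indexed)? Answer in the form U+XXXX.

Offset 0: leading byte 0xE3 = 11100011 → 3-byte char #1 = E3 B7 B3.
Offset 3: leading byte 0xE3 = 11100011 → 3-byte char #2 = E3 9A AE.
Offset 6: leading byte 0xEB = 11101011 → 3-byte char #3 = EB 97 A2.
Offset 9: leading byte 0xF0 = 11110000 → 4-byte char #4 = F0 A1 AF B7.
Offset 13: leading byte 0xF1 = 11110001 → 4-byte char #5 = F1 A7 B5 A2.
Offset 17: leading byte 0x61 = 01100001 → 1-byte char #6 = 61.
Offset 18: leading byte 0xF0 = 11110000 → 4-byte char #7 = F0 90 80 81.
Offset 22: leading byte 0xE2 = 11100010 → 3-byte char #8 = E2 94 8E.
Leading byte 0xE2 = 11100010 matches 1110xxxx → 3-byte sequence.
Byte 1: 0xE2 = 11100010, payload 0010 (4 bits).
Byte 2: 0x94 = 10010100 (10xxxxxx ✓), payload 010100.
Byte 3: 0x8E = 10001110 (10xxxxxx ✓), payload 001110.
Concatenate: 0010010100001110 = 0x250E (16 bits → U+250E).

U+250E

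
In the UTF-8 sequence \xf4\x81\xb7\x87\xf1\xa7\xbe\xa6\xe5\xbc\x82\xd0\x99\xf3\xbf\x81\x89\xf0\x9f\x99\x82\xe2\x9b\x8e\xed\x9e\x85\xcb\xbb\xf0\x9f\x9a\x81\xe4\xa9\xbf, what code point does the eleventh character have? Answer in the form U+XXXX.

U+4A7F

Offset 0: leading byte 0xF4 = 11110100 → 4-byte char #1 = F4 81 B7 87.
Offset 4: leading byte 0xF1 = 11110001 → 4-byte char #2 = F1 A7 BE A6.
Offset 8: leading byte 0xE5 = 11100101 → 3-byte char #3 = E5 BC 82.
Offset 11: leading byte 0xD0 = 11010000 → 2-byte char #4 = D0 99.
Offset 13: leading byte 0xF3 = 11110011 → 4-byte char #5 = F3 BF 81 89.
Offset 17: leading byte 0xF0 = 11110000 → 4-byte char #6 = F0 9F 99 82.
Offset 21: leading byte 0xE2 = 11100010 → 3-byte char #7 = E2 9B 8E.
Offset 24: leading byte 0xED = 11101101 → 3-byte char #8 = ED 9E 85.
Offset 27: leading byte 0xCB = 11001011 → 2-byte char #9 = CB BB.
Offset 29: leading byte 0xF0 = 11110000 → 4-byte char #10 = F0 9F 9A 81.
Offset 33: leading byte 0xE4 = 11100100 → 3-byte char #11 = E4 A9 BF.
Leading byte 0xE4 = 11100100 matches 1110xxxx → 3-byte sequence.
Byte 1: 0xE4 = 11100100, payload 0100 (4 bits).
Byte 2: 0xA9 = 10101001 (10xxxxxx ✓), payload 101001.
Byte 3: 0xBF = 10111111 (10xxxxxx ✓), payload 111111.
Concatenate: 0100101001111111 = 0x4A7F (16 bits → U+4A7F).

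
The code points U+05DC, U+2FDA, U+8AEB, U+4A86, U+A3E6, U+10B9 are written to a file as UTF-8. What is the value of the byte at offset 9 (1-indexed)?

1-indexed offset 9 is 0-indexed offset 8.
U+05DC → 2-byte form D7 9C at offsets 0–1.
U+2FDA → 3-byte form E2 BF 9A at offsets 2–4.
U+8AEB → 3-byte form E8 AB AB at offsets 5–7.
U+4A86 → 3-byte form E4 AA 86 at offsets 8–10.
Offset 8 falls in char 4's range; it's byte 1 of E4 AA 86 = 0xE4.

0xE4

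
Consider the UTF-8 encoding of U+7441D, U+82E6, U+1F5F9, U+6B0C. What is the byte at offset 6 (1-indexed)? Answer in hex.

0x8B

1-indexed offset 6 is 0-indexed offset 5.
U+7441D → 4-byte form F1 B4 90 9D at offsets 0–3.
U+82E6 → 3-byte form E8 8B A6 at offsets 4–6.
Offset 5 falls in char 2's range; it's byte 2 of E8 8B A6 = 0x8B.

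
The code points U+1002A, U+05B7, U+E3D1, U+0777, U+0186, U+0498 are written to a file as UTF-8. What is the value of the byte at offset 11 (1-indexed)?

1-indexed offset 11 is 0-indexed offset 10.
U+1002A → 4-byte form F0 90 80 AA at offsets 0–3.
U+05B7 → 2-byte form D6 B7 at offsets 4–5.
U+E3D1 → 3-byte form EE 8F 91 at offsets 6–8.
U+0777 → 2-byte form DD B7 at offsets 9–10.
Offset 10 falls in char 4's range; it's byte 2 of DD B7 = 0xB7.

0xB7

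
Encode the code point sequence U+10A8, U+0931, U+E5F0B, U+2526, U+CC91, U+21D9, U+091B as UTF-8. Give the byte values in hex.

U+10A8: 3-byte form → E1 82 A8.
U+0931: 3-byte form → E0 A4 B1.
U+E5F0B: 4-byte form → F3 A5 BC 8B.
U+2526: 3-byte form → E2 94 A6.
U+CC91: 3-byte form → EC B2 91.
U+21D9: 3-byte form → E2 87 99.
U+091B: 3-byte form → E0 A4 9B.
Concatenated (22 bytes): E1 82 A8 E0 A4 B1 F3 A5 BC 8B E2 94 A6 EC B2 91 E2 87 99 E0 A4 9B.

E1 82 A8 E0 A4 B1 F3 A5 BC 8B E2 94 A6 EC B2 91 E2 87 99 E0 A4 9B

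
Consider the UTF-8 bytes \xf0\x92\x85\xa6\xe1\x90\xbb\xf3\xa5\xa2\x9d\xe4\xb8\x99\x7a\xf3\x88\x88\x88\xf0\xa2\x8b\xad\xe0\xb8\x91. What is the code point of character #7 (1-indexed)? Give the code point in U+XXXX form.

Offset 0: leading byte 0xF0 = 11110000 → 4-byte char #1 = F0 92 85 A6.
Offset 4: leading byte 0xE1 = 11100001 → 3-byte char #2 = E1 90 BB.
Offset 7: leading byte 0xF3 = 11110011 → 4-byte char #3 = F3 A5 A2 9D.
Offset 11: leading byte 0xE4 = 11100100 → 3-byte char #4 = E4 B8 99.
Offset 14: leading byte 0x7A = 01111010 → 1-byte char #5 = 7A.
Offset 15: leading byte 0xF3 = 11110011 → 4-byte char #6 = F3 88 88 88.
Offset 19: leading byte 0xF0 = 11110000 → 4-byte char #7 = F0 A2 8B AD.
Leading byte 0xF0 = 11110000 matches 11110xxx → 4-byte sequence.
Byte 1: 0xF0 = 11110000, payload 000 (3 bits).
Byte 2: 0xA2 = 10100010 (10xxxxxx ✓), payload 100010.
Byte 3: 0x8B = 10001011 (10xxxxxx ✓), payload 001011.
Byte 4: 0xAD = 10101101 (10xxxxxx ✓), payload 101101.
Concatenate: 000100010001011101101 = 0x222ED (21 bits → U+222ED).

U+222ED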